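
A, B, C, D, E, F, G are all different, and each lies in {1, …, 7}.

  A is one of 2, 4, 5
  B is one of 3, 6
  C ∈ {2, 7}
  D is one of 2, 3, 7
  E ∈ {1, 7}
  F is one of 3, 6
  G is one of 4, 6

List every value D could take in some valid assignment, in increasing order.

2, 7

Among the 7 variables, 1 fits only E (and all 7 values in {1, 2, 3, 4, 5, 6, 7} must be used), so E = 1.
The 6 still-open variables draw from only 6 values {2, 3, 4, 5, 6, 7}, so each is used; only A can be 5, hence A = 5.
The 5 still-open variables together cover exactly {2, 3, 4, 6, 7} — 5 values for 5 variables — and 4 appears only in G's list, so G = 4.
The 2 variables B and F are confined to {3, 6}, which locks those values in; drop them from D.
No further eliminations apply; D can still be any of 2, 7.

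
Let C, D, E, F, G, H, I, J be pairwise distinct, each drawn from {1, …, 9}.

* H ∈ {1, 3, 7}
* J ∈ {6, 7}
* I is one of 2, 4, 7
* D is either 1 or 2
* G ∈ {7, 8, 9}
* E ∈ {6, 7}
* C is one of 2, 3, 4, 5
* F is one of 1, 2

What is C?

The 2 variables D and F are confined to {1, 2}, which locks those values in; drop them from C, H, I.
The 2 variables E and J are confined to {6, 7}, which locks those values in; drop them from G, H, I.
H has just one choice, so H = 3. Eliminate 3 elsewhere: C.
I has just one choice, so I = 4. Eliminate 4 elsewhere: C.
So C = 5.

5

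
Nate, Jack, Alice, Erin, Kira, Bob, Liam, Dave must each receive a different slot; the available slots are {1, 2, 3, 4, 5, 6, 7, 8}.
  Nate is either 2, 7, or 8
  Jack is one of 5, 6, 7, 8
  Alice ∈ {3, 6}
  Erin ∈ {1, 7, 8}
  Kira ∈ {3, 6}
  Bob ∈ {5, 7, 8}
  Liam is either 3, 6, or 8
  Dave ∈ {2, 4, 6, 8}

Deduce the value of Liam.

8

The 8 variables draw from only 8 values {1, 2, 3, 4, 5, 6, 7, 8}, so each is used; only Erin can be 1, hence Erin = 1.
Among the 7 still-open variables, 4 fits only Dave (and all 7 values in {2, 3, 4, 5, 6, 7, 8} must be used), so Dave = 4.
Among the 6 still-open variables, 2 fits only Nate (and all 6 values in {2, 3, 5, 6, 7, 8} must be used), so Nate = 2.
The 2 variables Alice and Kira are confined to {3, 6}, which locks those values in; drop them from Jack, Liam.
So Liam = 8.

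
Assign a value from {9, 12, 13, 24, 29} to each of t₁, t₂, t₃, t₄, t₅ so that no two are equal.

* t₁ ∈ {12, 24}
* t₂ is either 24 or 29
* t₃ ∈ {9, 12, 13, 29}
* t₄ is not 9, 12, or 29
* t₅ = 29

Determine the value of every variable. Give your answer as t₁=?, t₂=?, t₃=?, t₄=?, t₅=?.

t₁=12, t₂=24, t₃=9, t₄=13, t₅=29

t₅'s domain is down to {29}, so t₅ = 29. Remove 29 from t₂, t₃.
t₂ must be 24 (only option left). So t₁, t₄ can't be 24.
That leaves t₄ = 13. Strike 13 from t₃.
t₁ must be 12 (only option left). Remove 12 from t₃.
t₃ must be 9 (only option left).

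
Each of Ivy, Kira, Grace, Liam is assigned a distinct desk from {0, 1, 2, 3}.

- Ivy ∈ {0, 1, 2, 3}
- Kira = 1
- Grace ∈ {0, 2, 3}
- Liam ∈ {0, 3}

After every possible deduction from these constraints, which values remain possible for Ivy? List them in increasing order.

0, 2, 3

Kira's domain is down to {1}, so Kira = 1. Strike 1 from Ivy.
No further eliminations apply; Ivy can still be any of 0, 2, 3.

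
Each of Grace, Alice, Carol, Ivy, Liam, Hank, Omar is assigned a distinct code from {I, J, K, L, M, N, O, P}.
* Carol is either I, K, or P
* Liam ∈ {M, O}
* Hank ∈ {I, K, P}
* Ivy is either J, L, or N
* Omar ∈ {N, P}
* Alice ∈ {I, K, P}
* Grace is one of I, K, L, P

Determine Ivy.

J

Alice, Carol, Hank share exactly the 3 values {I, K, P}; by pigeonhole those values go to them, so strike I, K, P from Grace, Omar.
Grace must be L (only option left). Remove L from Ivy.
Omar must be N (only option left). Eliminate N elsewhere: Ivy.
So Ivy = J.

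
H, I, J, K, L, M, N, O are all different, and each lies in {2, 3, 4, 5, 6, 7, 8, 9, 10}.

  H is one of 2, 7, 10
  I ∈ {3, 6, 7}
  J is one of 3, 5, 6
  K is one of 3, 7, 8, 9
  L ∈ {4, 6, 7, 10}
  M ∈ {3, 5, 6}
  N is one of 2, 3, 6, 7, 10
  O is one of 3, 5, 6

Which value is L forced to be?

The 3 variables J, M, O are confined to {3, 5, 6}, which locks those values in; drop them from I, K, L, N.
I's domain is down to {7}, so I = 7. Remove 7 from H, K, L, N.
The 2 variables H and N are confined to {2, 10}, which locks those values in; drop them from L.
So L = 4.

4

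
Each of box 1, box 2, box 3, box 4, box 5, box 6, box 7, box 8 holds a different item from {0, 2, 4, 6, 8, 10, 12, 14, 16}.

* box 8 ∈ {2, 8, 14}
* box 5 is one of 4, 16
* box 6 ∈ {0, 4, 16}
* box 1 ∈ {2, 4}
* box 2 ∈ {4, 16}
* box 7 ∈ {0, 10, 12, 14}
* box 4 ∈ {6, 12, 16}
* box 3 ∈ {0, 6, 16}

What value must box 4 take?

12

box 2 and box 5 share exactly the 2 values {4, 16}; by pigeonhole those values go to them, so strike 4, 16 from box 1, box 3, box 4, box 6.
That leaves box 1 = 2. So box 8 can't be 2.
box 6 must be 0 (only option left). Eliminate 0 elsewhere: box 3, box 7.
box 3 must be 6 (only option left). Strike 6 from box 4.
So box 4 = 12.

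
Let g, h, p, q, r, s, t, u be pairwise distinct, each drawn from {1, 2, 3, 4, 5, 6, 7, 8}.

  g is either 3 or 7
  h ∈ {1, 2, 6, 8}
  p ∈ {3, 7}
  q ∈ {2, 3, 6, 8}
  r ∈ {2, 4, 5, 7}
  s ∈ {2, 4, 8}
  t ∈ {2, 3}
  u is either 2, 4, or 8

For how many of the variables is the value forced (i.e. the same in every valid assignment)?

The 8 variables draw from only 8 values {1, 2, 3, 4, 5, 6, 7, 8}, so each is used; only h can be 1, hence h = 1.
The 7 still-open variables draw from only 7 values {2, 3, 4, 5, 6, 7, 8}, so each is used; only r can be 5, hence r = 5.
The 6 still-open variables together cover exactly {2, 3, 4, 6, 7, 8} — 6 values for 6 variables — and 6 appears only in q's list, so q = 6.
g and p share exactly the 2 values {3, 7}; by pigeonhole those values go to them, so strike 3, 7 from t.
That leaves t = 2. So s, u can't be 2.
Determined: h=1, q=6, r=5, t=2. The other variables each still have more than one consistent value. That makes 4.

4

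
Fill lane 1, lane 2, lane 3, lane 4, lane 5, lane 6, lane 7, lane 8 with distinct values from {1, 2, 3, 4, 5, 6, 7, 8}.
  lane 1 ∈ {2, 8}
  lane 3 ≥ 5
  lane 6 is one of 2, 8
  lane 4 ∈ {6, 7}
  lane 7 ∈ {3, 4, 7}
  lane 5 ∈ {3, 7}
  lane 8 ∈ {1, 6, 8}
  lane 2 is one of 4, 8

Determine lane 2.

The 8 variables draw from only 8 values {1, 2, 3, 4, 5, 6, 7, 8}, so each is used; only lane 8 can be 1, hence lane 8 = 1.
The 7 still-open variables draw from only 7 values {2, 3, 4, 5, 6, 7, 8}, so each is used; only lane 3 can be 5, hence lane 3 = 5.
The 6 still-open variables together cover exactly {2, 3, 4, 6, 7, 8} — 6 values for 6 variables — and 6 appears only in lane 4's list, so lane 4 = 6.
The 2 variables lane 1 and lane 6 are confined to {2, 8}, which locks those values in; drop them from lane 2.
So lane 2 = 4.

4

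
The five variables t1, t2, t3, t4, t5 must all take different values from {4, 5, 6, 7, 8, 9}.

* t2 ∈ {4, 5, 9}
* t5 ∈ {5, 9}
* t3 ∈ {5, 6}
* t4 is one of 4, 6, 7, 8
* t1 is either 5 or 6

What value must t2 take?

t1 and t3 share exactly the 2 values {5, 6}; by pigeonhole those values go to them, so strike 5, 6 from t2, t4, t5.
t5's domain is down to {9}, so t5 = 9. Eliminate 9 elsewhere: t2.
So t2 = 4.

4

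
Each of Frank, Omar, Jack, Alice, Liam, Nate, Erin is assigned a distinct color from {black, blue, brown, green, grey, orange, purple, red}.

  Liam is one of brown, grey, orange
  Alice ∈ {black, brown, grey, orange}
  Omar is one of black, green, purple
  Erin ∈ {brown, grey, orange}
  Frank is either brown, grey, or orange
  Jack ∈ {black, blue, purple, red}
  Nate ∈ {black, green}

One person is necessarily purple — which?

Omar

The 3 variables Frank, Liam, Erin are confined to {brown, grey, orange}, which locks those values in; drop them from Alice.
That leaves Alice = black. Remove black from Omar, Jack, Nate.
Nate must be green (only option left). Remove green from Omar.
So purple goes to Omar.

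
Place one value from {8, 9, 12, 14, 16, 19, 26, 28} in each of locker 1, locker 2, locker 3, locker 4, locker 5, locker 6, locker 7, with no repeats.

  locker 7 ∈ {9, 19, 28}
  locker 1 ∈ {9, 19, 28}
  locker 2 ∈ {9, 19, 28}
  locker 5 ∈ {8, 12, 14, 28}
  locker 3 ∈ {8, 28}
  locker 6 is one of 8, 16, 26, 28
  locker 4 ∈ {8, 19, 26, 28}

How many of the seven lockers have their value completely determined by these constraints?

3

locker 1, locker 2, locker 7 between them cover only {9, 19, 28} — a naked triple. Remove those values from locker 3, locker 4, locker 5, locker 6.
locker 3's domain is down to {8}, so locker 3 = 8. Remove 8 from locker 4, locker 5, locker 6.
locker 4's domain is down to {26}, so locker 4 = 26. Eliminate 26 elsewhere: locker 6.
That leaves locker 6 = 16.
Determined: locker 3=8, locker 4=26, locker 6=16. The other lockers each still have more than one consistent value. That makes 3.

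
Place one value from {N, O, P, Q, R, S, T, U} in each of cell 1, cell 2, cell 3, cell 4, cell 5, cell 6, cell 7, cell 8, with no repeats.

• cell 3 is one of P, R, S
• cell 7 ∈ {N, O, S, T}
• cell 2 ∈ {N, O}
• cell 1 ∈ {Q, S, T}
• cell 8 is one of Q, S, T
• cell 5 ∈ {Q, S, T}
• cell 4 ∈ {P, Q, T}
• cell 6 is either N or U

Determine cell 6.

U

The 8 variables draw from only 8 values {N, O, P, Q, R, S, T, U}, so each is used; only cell 3 can be R, hence cell 3 = R.
The 7 still-open variables together cover exactly {N, O, P, Q, S, T, U} — 7 values for 7 variables — and P appears only in cell 4's list, so cell 4 = P.
The 6 still-open variables together cover exactly {N, O, Q, S, T, U} — 6 values for 6 variables — and U appears only in cell 6's list, so cell 6 = U.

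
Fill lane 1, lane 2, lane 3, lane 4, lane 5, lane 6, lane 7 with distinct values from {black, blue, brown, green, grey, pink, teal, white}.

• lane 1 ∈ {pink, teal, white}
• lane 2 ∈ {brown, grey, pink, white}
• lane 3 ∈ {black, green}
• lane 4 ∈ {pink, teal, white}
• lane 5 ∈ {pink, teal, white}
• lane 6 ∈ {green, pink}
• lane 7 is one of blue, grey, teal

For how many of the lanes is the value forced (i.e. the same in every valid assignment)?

2

lane 1, lane 4, lane 5 share exactly the 3 values {pink, teal, white}; by pigeonhole those values go to them, so strike pink, teal, white from lane 2, lane 6, lane 7.
lane 6 has just one choice, so lane 6 = green. Eliminate green elsewhere: lane 3.
lane 3 must be black (only option left).
Determined: lane 3=black, lane 6=green. The other lanes each still have more than one consistent value. That makes 2.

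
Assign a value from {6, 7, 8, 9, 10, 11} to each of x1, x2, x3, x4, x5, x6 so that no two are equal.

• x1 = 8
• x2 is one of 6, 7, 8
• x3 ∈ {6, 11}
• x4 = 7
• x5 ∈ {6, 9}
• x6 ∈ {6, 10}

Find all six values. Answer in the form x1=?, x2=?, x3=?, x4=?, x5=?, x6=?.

x1 must be 8 (only option left). Eliminate 8 elsewhere: x2.
That leaves x4 = 7. So x2 can't be 7.
That leaves x2 = 6. Eliminate 6 elsewhere: x3, x5, x6.
x3 has just one choice, so x3 = 11.
x5 has just one choice, so x5 = 9.
x6 must be 10 (only option left).

x1=8, x2=6, x3=11, x4=7, x5=9, x6=10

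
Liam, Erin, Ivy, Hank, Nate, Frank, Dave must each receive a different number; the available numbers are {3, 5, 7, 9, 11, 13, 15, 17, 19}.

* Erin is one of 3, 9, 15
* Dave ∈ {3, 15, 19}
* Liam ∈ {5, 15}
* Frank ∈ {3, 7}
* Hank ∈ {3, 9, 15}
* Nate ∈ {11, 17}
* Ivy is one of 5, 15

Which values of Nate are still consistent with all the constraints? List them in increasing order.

11, 17

Liam and Ivy between them cover only {5, 15} — a naked pair. Remove those values from Erin, Hank, Dave.
Erin and Hank share exactly the 2 values {3, 9}; by pigeonhole those values go to them, so strike 3, 9 from Frank, Dave.
Frank's domain is down to {7}, so Frank = 7.
Dave must be 19 (only option left).
No further eliminations apply; Nate can still be any of 11, 17.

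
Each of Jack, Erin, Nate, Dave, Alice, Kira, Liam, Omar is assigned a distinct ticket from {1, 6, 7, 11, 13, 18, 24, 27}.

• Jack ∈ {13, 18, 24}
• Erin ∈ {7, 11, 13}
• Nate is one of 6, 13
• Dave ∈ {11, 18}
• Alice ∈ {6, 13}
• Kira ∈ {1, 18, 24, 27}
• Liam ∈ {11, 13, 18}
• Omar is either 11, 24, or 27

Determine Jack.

24

Among the 8 variables, 1 fits only Kira (and all 8 values in {1, 6, 7, 11, 13, 18, 24, 27} must be used), so Kira = 1.
The 7 still-open variables draw from only 7 values {6, 7, 11, 13, 18, 24, 27}, so each is used; only Erin can be 7, hence Erin = 7.
Among the 6 still-open variables, 27 fits only Omar (and all 6 values in {6, 11, 13, 18, 24, 27} must be used), so Omar = 27.
Among the 5 still-open variables, 24 fits only Jack (and all 5 values in {6, 11, 13, 18, 24} must be used), so Jack = 24.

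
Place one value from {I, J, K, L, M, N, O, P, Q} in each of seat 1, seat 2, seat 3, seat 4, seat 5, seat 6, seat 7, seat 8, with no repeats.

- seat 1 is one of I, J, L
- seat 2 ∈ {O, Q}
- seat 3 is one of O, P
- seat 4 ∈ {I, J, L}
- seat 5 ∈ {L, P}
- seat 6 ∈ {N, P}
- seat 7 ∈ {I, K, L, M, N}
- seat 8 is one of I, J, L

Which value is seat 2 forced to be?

seat 1, seat 4, seat 8 share exactly the 3 values {I, J, L}; by pigeonhole those values go to them, so strike I, J, L from seat 5, seat 7.
seat 5's domain is down to {P}, so seat 5 = P. Remove P from seat 3, seat 6.
seat 6 has just one choice, so seat 6 = N. So seat 7 can't be N.
seat 3's domain is down to {O}, so seat 3 = O. Strike O from seat 2.
So seat 2 = Q.

Q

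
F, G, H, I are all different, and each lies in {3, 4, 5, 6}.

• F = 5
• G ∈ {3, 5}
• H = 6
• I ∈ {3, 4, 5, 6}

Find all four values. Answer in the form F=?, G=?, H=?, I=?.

F must be 5 (only option left). Eliminate 5 elsewhere: G, I.
That leaves G = 3. Remove 3 from I.
H's domain is down to {6}, so H = 6. So I can't be 6.
I has just one choice, so I = 4.

F=5, G=3, H=6, I=4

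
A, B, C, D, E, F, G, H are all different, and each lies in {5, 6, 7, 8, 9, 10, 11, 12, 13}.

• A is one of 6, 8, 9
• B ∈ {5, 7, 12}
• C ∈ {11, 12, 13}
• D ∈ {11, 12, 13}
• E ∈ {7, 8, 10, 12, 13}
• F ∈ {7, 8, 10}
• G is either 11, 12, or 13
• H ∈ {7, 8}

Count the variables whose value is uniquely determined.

The 3 variables C, D, G are confined to {11, 12, 13}, which locks those values in; drop them from B, E.
The 3 variables E, F, H are confined to {7, 8, 10}, which locks those values in; drop them from A, B.
B's domain is down to {5}, so B = 5.
Determined: B=5. The other variables each still have more than one consistent value. That makes 1.

1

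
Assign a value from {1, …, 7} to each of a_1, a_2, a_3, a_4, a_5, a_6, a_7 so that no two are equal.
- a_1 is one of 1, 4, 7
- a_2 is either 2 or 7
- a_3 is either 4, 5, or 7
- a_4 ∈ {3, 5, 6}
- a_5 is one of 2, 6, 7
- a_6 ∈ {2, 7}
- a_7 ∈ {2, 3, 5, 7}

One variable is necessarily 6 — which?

a_5

Among the 7 variables, 1 fits only a_1 (and all 7 values in {1, 2, 3, 4, 5, 6, 7} must be used), so a_1 = 1.
The 6 still-open variables draw from only 6 values {2, 3, 4, 5, 6, 7}, so each is used; only a_3 can be 4, hence a_3 = 4.
a_2 and a_6 share exactly the 2 values {2, 7}; by pigeonhole those values go to them, so strike 2, 7 from a_5, a_7.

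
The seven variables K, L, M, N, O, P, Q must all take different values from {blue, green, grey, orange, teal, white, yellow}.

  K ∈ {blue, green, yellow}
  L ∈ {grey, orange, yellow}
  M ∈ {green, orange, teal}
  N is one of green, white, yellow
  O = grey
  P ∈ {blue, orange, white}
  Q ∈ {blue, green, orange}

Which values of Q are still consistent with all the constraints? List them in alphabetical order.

O has just one choice, so O = grey. Remove grey from L.
The 6 still-open variables together cover exactly {blue, green, orange, teal, white, yellow} — 6 values for 6 variables — and teal appears only in M's list, so M = teal.
No further eliminations apply; Q can still be any of blue, green, orange.

blue, green, orange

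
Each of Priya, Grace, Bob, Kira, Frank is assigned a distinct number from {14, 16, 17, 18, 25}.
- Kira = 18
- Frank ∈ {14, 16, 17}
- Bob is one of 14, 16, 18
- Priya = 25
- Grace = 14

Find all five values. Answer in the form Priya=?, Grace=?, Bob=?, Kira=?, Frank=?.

Priya must be 25 (only option left).
Grace's domain is down to {14}, so Grace = 14. Remove 14 from Bob, Frank.
Kira's domain is down to {18}, so Kira = 18. Strike 18 from Bob.
That leaves Bob = 16. Remove 16 from Frank.
Frank's domain is down to {17}, so Frank = 17.

Priya=25, Grace=14, Bob=16, Kira=18, Frank=17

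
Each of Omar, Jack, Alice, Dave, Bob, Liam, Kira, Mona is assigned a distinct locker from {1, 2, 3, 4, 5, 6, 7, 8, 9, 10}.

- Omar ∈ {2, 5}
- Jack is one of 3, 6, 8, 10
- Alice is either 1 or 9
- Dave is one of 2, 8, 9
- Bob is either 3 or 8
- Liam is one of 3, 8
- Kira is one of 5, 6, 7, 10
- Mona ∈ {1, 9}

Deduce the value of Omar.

5

Alice and Mona share exactly the 2 values {1, 9}; by pigeonhole those values go to them, so strike 1, 9 from Dave.
Bob and Liam share exactly the 2 values {3, 8}; by pigeonhole those values go to them, so strike 3, 8 from Jack, Dave.
Dave must be 2 (only option left). Eliminate 2 elsewhere: Omar.
So Omar = 5.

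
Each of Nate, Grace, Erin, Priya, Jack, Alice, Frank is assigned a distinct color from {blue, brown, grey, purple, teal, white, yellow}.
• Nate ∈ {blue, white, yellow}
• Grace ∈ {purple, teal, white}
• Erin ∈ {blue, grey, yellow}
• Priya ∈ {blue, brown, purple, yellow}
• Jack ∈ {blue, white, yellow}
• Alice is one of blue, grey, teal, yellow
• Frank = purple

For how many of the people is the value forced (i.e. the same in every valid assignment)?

2

Frank has just one choice, so Frank = purple. Strike purple from Grace, Priya.
The 6 still-open variables together cover exactly {blue, brown, grey, teal, white, yellow} — 6 values for 6 variables — and brown appears only in Priya's list, so Priya = brown.
Determined: Priya=brown, Frank=purple. The other people each still have more than one consistent value. That makes 2.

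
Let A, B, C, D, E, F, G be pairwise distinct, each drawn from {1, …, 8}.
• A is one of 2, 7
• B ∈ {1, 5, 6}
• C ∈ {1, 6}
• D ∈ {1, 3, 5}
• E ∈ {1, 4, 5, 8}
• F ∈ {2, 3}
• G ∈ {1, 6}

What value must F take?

C and G share exactly the 2 values {1, 6}; by pigeonhole those values go to them, so strike 1, 6 from B, D, E.
B must be 5 (only option left). Strike 5 from D, E.
D must be 3 (only option left). Eliminate 3 elsewhere: F.
So F = 2.

2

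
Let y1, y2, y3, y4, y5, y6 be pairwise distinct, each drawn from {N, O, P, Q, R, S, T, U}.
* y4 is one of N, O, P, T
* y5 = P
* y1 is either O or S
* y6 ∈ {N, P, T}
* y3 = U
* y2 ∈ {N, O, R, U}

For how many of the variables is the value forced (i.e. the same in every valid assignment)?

2

y3 must be U (only option left). Eliminate U elsewhere: y2.
y5's domain is down to {P}, so y5 = P. Eliminate P elsewhere: y4, y6.
Determined: y3=U, y5=P. The other variables each still have more than one consistent value. That makes 2.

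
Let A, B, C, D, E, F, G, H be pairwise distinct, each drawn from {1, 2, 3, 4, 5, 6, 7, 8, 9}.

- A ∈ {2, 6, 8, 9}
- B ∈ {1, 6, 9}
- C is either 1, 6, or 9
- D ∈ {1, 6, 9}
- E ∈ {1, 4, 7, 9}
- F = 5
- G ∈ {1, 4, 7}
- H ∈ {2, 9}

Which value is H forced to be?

2

F must be 5 (only option left).
The 7 still-open variables draw from only 7 values {1, 2, 4, 6, 7, 8, 9}, so each is used; only A can be 8, hence A = 8.
Among the 6 still-open variables, 2 fits only H (and all 6 values in {1, 2, 4, 6, 7, 9} must be used), so H = 2.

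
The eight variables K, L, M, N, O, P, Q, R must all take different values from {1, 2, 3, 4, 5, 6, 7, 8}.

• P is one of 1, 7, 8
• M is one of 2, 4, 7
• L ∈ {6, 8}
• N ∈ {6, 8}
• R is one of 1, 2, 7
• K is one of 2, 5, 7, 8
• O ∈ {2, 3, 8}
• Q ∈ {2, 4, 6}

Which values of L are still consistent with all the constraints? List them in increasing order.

6, 8

The 8 variables draw from only 8 values {1, 2, 3, 4, 5, 6, 7, 8}, so each is used; only O can be 3, hence O = 3.
Among the 7 still-open variables, 5 fits only K (and all 7 values in {1, 2, 4, 5, 6, 7, 8} must be used), so K = 5.
L and N between them cover only {6, 8} — a naked pair. Remove those values from P, Q.
No further eliminations apply; L can still be any of 6, 8.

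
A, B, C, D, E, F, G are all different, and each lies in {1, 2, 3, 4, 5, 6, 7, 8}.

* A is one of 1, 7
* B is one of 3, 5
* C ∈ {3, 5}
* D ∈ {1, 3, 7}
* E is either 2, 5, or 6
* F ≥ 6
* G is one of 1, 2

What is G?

2

Among the 7 variables, 8 fits only F (and all 7 values in {1, 2, 3, 5, 6, 7, 8} must be used), so F = 8.
The 6 still-open variables together cover exactly {1, 2, 3, 5, 6, 7} — 6 values for 6 variables — and 6 appears only in E's list, so E = 6.
The 5 still-open variables together cover exactly {1, 2, 3, 5, 7} — 5 values for 5 variables — and 2 appears only in G's list, so G = 2.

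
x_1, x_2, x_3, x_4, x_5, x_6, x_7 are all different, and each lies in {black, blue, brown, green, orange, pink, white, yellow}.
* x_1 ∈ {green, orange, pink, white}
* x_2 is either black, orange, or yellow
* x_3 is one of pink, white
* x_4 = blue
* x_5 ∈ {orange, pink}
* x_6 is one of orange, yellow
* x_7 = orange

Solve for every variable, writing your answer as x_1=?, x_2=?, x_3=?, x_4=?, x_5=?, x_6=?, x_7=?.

x_4's domain is down to {blue}, so x_4 = blue.
x_7 must be orange (only option left). Strike orange from x_1, x_2, x_5, x_6.
x_5 must be pink (only option left). So x_1, x_3 can't be pink.
That leaves x_6 = yellow. Eliminate yellow elsewhere: x_2.
x_2 must be black (only option left).
x_3's domain is down to {white}, so x_3 = white. Strike white from x_1.
x_1's domain is down to {green}, so x_1 = green.

x_1=green, x_2=black, x_3=white, x_4=blue, x_5=pink, x_6=yellow, x_7=orange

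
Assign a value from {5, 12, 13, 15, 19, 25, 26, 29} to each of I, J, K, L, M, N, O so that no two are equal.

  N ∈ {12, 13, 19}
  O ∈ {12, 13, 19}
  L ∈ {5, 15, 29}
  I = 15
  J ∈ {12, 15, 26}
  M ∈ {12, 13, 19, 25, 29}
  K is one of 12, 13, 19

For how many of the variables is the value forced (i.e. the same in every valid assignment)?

2

I must be 15 (only option left). Strike 15 from J, L.
The 3 variables K, N, O are confined to {12, 13, 19}, which locks those values in; drop them from J, M.
J must be 26 (only option left).
Determined: I=15, J=26. The other variables each still have more than one consistent value. That makes 2.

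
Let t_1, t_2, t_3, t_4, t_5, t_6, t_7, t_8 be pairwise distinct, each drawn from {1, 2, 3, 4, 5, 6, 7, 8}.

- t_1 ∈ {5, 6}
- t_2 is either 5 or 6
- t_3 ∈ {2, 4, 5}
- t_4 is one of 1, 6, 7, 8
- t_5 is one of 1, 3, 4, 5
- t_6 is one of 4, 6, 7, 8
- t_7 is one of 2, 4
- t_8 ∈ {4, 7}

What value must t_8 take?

7

The 8 variables draw from only 8 values {1, 2, 3, 4, 5, 6, 7, 8}, so each is used; only t_5 can be 3, hence t_5 = 3.
Among the 7 still-open variables, 1 fits only t_4 (and all 7 values in {1, 2, 4, 5, 6, 7, 8} must be used), so t_4 = 1.
Among the 6 still-open variables, 8 fits only t_6 (and all 6 values in {2, 4, 5, 6, 7, 8} must be used), so t_6 = 8.
The 5 still-open variables draw from only 5 values {2, 4, 5, 6, 7}, so each is used; only t_8 can be 7, hence t_8 = 7.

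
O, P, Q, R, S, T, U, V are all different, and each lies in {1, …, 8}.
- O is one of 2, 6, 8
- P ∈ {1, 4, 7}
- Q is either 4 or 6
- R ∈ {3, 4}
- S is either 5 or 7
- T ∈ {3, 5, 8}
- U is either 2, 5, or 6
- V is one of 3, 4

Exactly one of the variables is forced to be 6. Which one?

Among the 8 variables, 1 fits only P (and all 8 values in {1, 2, 3, 4, 5, 6, 7, 8} must be used), so P = 1.
The 7 still-open variables together cover exactly {2, 3, 4, 5, 6, 7, 8} — 7 values for 7 variables — and 7 appears only in S's list, so S = 7.
R and V share exactly the 2 values {3, 4}; by pigeonhole those values go to them, so strike 3, 4 from Q, T.
So 6 goes to Q.

Q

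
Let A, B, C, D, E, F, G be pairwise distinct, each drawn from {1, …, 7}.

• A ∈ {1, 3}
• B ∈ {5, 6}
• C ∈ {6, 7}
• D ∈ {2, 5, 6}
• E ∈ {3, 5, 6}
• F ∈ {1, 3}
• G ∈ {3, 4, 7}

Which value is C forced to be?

The 7 variables draw from only 7 values {1, 2, 3, 4, 5, 6, 7}, so each is used; only D can be 2, hence D = 2.
The 6 still-open variables together cover exactly {1, 3, 4, 5, 6, 7} — 6 values for 6 variables — and 4 appears only in G's list, so G = 4.
The 5 still-open variables draw from only 5 values {1, 3, 5, 6, 7}, so each is used; only C can be 7, hence C = 7.

7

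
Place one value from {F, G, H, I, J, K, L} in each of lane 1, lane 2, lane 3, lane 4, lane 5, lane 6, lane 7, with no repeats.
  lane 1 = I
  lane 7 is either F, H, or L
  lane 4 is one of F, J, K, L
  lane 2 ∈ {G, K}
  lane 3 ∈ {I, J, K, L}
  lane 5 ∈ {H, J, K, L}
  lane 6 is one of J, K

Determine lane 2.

G

lane 1 must be I (only option left). Strike I from lane 3.
The 6 still-open variables together cover exactly {F, G, H, J, K, L} — 6 values for 6 variables — and G appears only in lane 2's list, so lane 2 = G.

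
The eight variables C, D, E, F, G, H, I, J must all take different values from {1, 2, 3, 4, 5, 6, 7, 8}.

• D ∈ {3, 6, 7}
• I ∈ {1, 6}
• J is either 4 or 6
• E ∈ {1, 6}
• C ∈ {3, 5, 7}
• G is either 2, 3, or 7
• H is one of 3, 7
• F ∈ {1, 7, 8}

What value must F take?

The 8 variables draw from only 8 values {1, 2, 3, 4, 5, 6, 7, 8}, so each is used; only G can be 2, hence G = 2.
Among the 7 still-open variables, 4 fits only J (and all 7 values in {1, 3, 4, 5, 6, 7, 8} must be used), so J = 4.
Among the 6 still-open variables, 5 fits only C (and all 6 values in {1, 3, 5, 6, 7, 8} must be used), so C = 5.
The 5 still-open variables together cover exactly {1, 3, 6, 7, 8} — 5 values for 5 variables — and 8 appears only in F's list, so F = 8.

8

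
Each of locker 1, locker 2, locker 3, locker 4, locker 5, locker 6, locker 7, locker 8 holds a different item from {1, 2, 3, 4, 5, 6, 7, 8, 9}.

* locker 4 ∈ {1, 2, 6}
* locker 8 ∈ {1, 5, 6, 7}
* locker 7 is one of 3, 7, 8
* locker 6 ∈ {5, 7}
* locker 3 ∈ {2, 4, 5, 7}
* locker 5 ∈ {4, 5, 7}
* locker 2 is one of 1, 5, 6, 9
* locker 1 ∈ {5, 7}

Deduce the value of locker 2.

9

locker 1 and locker 6 between them cover only {5, 7} — a naked pair. Remove those values from locker 2, locker 3, locker 5, locker 7, locker 8.
locker 5 must be 4 (only option left). Strike 4 from locker 3.
locker 3 has just one choice, so locker 3 = 2. Strike 2 from locker 4.
locker 4 and locker 8 share exactly the 2 values {1, 6}; by pigeonhole those values go to them, so strike 1, 6 from locker 2.
So locker 2 = 9.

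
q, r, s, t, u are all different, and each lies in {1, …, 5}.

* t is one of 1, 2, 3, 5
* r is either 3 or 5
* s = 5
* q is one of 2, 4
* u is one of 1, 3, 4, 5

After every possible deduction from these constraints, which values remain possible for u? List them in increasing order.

s has just one choice, so s = 5. Remove 5 from r, t, u.
That leaves r = 3. Strike 3 from t, u.
No further eliminations apply; u can still be any of 1, 4.

1, 4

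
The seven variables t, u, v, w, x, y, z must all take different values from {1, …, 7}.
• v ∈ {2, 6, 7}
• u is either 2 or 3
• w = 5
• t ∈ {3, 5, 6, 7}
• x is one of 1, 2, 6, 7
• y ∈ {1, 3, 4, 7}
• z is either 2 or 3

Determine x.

1

w's domain is down to {5}, so w = 5. Remove 5 from t.
The 6 still-open variables together cover exactly {1, 2, 3, 4, 6, 7} — 6 values for 6 variables — and 4 appears only in y's list, so y = 4.
The 5 still-open variables draw from only 5 values {1, 2, 3, 6, 7}, so each is used; only x can be 1, hence x = 1.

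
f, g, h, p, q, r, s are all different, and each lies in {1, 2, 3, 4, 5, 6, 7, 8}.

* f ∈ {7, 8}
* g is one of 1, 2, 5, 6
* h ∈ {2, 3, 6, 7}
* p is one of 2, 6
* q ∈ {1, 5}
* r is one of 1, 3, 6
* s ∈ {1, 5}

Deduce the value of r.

The 7 variables together cover exactly {1, 2, 3, 5, 6, 7, 8} — 7 values for 7 variables — and 8 appears only in f's list, so f = 8.
Among the 6 still-open variables, 7 fits only h (and all 6 values in {1, 2, 3, 5, 6, 7} must be used), so h = 7.
The 5 still-open variables together cover exactly {1, 2, 3, 5, 6} — 5 values for 5 variables — and 3 appears only in r's list, so r = 3.

3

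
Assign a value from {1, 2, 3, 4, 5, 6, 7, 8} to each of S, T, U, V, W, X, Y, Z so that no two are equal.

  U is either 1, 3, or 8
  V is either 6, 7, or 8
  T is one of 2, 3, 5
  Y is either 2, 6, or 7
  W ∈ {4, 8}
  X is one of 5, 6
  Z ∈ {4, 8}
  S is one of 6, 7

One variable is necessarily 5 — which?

X

The 8 variables draw from only 8 values {1, 2, 3, 4, 5, 6, 7, 8}, so each is used; only U can be 1, hence U = 1.
Among the 7 still-open variables, 3 fits only T (and all 7 values in {2, 3, 4, 5, 6, 7, 8} must be used), so T = 3.
The 6 still-open variables together cover exactly {2, 4, 5, 6, 7, 8} — 6 values for 6 variables — and 2 appears only in Y's list, so Y = 2.
The 5 still-open variables together cover exactly {4, 5, 6, 7, 8} — 5 values for 5 variables — and 5 appears only in X's list, so X = 5.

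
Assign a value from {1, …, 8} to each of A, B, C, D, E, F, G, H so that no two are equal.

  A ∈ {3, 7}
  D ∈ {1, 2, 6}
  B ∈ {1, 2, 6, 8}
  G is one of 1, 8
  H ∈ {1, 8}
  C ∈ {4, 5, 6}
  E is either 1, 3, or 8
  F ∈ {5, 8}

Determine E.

The 8 variables together cover exactly {1, 2, 3, 4, 5, 6, 7, 8} — 8 values for 8 variables — and 4 appears only in C's list, so C = 4.
The 7 still-open variables together cover exactly {1, 2, 3, 5, 6, 7, 8} — 7 values for 7 variables — and 5 appears only in F's list, so F = 5.
The 6 still-open variables draw from only 6 values {1, 2, 3, 6, 7, 8}, so each is used; only A can be 7, hence A = 7.
Among the 5 still-open variables, 3 fits only E (and all 5 values in {1, 2, 3, 6, 8} must be used), so E = 3.

3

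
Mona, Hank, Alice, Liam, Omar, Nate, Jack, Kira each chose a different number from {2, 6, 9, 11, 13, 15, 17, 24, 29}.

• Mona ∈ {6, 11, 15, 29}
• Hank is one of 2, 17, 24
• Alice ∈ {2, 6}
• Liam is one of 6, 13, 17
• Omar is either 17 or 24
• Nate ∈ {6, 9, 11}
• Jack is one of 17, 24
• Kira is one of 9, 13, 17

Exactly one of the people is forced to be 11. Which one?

Omar and Jack share exactly the 2 values {17, 24}; by pigeonhole those values go to them, so strike 17, 24 from Hank, Liam, Kira.
Hank must be 2 (only option left). Eliminate 2 elsewhere: Alice.
Alice must be 6 (only option left). Strike 6 from Mona, Liam, Nate.
Liam's domain is down to {13}, so Liam = 13. Eliminate 13 elsewhere: Kira.
Kira's domain is down to {9}, so Kira = 9. Remove 9 from Nate.
So 11 goes to Nate.

Nate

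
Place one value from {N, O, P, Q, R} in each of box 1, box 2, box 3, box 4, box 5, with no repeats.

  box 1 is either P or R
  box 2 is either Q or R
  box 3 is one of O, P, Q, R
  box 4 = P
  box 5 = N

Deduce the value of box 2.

Q

box 4's domain is down to {P}, so box 4 = P. Strike P from box 1, box 3.
box 5's domain is down to {N}, so box 5 = N.
box 1 must be R (only option left). Eliminate R elsewhere: box 2, box 3.
So box 2 = Q.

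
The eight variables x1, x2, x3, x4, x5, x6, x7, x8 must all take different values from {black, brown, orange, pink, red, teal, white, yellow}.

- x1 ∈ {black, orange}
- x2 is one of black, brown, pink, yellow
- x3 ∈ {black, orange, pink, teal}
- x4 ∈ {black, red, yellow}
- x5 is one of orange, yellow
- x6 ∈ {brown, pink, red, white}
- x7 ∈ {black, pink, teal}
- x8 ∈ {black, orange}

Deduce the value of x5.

The 8 variables together cover exactly {black, brown, orange, pink, red, teal, white, yellow} — 8 values for 8 variables — and white appears only in x6's list, so x6 = white.
The 7 still-open variables together cover exactly {black, brown, orange, pink, red, teal, yellow} — 7 values for 7 variables — and brown appears only in x2's list, so x2 = brown.
The 6 still-open variables draw from only 6 values {black, orange, pink, red, teal, yellow}, so each is used; only x4 can be red, hence x4 = red.
The 5 still-open variables together cover exactly {black, orange, pink, teal, yellow} — 5 values for 5 variables — and yellow appears only in x5's list, so x5 = yellow.

yellow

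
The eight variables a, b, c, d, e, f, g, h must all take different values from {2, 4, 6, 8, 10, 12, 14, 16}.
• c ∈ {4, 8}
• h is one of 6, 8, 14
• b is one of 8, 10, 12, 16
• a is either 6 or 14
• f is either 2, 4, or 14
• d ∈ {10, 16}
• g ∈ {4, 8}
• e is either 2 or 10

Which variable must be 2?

f

The 8 variables together cover exactly {2, 4, 6, 8, 10, 12, 14, 16} — 8 values for 8 variables — and 12 appears only in b's list, so b = 12.
Among the 7 still-open variables, 16 fits only d (and all 7 values in {2, 4, 6, 8, 10, 14, 16} must be used), so d = 16.
Among the 6 still-open variables, 10 fits only e (and all 6 values in {2, 4, 6, 8, 10, 14} must be used), so e = 10.
Among the 5 still-open variables, 2 fits only f (and all 5 values in {2, 4, 6, 8, 14} must be used), so f = 2.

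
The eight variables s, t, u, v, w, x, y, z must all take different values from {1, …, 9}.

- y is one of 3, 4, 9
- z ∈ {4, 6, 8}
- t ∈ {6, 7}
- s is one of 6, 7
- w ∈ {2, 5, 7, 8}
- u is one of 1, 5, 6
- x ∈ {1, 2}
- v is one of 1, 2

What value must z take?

4

The 2 variables s and t are confined to {6, 7}, which locks those values in; drop them from u, w, z.
The 2 variables v and x are confined to {1, 2}, which locks those values in; drop them from u, w.
That leaves u = 5. Eliminate 5 elsewhere: w.
w's domain is down to {8}, so w = 8. So z can't be 8.
So z = 4.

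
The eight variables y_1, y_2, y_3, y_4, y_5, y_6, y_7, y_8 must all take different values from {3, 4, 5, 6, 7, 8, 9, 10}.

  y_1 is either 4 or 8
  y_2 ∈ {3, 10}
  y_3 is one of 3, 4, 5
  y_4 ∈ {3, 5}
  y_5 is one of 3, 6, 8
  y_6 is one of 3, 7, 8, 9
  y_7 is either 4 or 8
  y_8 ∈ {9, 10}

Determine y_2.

The 8 variables together cover exactly {3, 4, 5, 6, 7, 8, 9, 10} — 8 values for 8 variables — and 6 appears only in y_5's list, so y_5 = 6.
The 7 still-open variables draw from only 7 values {3, 4, 5, 7, 8, 9, 10}, so each is used; only y_6 can be 7, hence y_6 = 7.
The 6 still-open variables draw from only 6 values {3, 4, 5, 8, 9, 10}, so each is used; only y_8 can be 9, hence y_8 = 9.
The 5 still-open variables together cover exactly {3, 4, 5, 8, 10} — 5 values for 5 variables — and 10 appears only in y_2's list, so y_2 = 10.

10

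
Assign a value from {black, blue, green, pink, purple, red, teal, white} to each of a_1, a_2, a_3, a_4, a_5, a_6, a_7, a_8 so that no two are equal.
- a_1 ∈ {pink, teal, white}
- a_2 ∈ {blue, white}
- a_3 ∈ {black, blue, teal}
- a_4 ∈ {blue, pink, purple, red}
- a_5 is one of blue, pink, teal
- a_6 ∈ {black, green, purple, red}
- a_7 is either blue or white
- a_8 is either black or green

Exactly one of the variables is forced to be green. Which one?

The 2 variables a_2 and a_7 are confined to {blue, white}, which locks those values in; drop them from a_1, a_3, a_4, a_5.
a_1 and a_5 between them cover only {pink, teal} — a naked pair. Remove those values from a_3, a_4.
That leaves a_3 = black. Remove black from a_6, a_8.
So green goes to a_8.

a_8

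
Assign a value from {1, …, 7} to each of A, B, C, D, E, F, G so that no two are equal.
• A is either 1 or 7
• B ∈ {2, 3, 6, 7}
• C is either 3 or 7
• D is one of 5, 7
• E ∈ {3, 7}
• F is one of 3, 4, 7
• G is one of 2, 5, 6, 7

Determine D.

5

The 7 variables together cover exactly {1, 2, 3, 4, 5, 6, 7} — 7 values for 7 variables — and 1 appears only in A's list, so A = 1.
Among the 6 still-open variables, 4 fits only F (and all 6 values in {2, 3, 4, 5, 6, 7} must be used), so F = 4.
The 2 variables C and E are confined to {3, 7}, which locks those values in; drop them from B, D, G.
So D = 5.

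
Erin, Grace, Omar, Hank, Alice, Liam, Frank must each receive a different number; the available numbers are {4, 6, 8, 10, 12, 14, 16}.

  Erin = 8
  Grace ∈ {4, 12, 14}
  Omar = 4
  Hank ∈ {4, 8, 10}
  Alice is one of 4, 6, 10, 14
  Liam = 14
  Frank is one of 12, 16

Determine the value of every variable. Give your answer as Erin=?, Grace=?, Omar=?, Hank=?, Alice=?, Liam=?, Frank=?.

Erin=8, Grace=12, Omar=4, Hank=10, Alice=6, Liam=14, Frank=16

Erin has just one choice, so Erin = 8. Strike 8 from Hank.
Omar's domain is down to {4}, so Omar = 4. Remove 4 from Grace, Hank, Alice.
Hank has just one choice, so Hank = 10. Strike 10 from Alice.
Liam has just one choice, so Liam = 14. So Grace, Alice can't be 14.
Grace has just one choice, so Grace = 12. Eliminate 12 elsewhere: Frank.
That leaves Alice = 6.
Frank must be 16 (only option left).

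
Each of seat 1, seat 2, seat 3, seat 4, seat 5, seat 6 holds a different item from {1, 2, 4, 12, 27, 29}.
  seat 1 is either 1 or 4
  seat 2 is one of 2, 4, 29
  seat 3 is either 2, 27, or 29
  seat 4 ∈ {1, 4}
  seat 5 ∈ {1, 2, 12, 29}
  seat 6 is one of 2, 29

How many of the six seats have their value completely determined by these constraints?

2

The 6 variables draw from only 6 values {1, 2, 4, 12, 27, 29}, so each is used; only seat 5 can be 12, hence seat 5 = 12.
Among the 5 still-open variables, 27 fits only seat 3 (and all 5 values in {1, 2, 4, 27, 29} must be used), so seat 3 = 27.
seat 1 and seat 4 between them cover only {1, 4} — a naked pair. Remove those values from seat 2.
Determined: seat 3=27, seat 5=12. The other seats each still have more than one consistent value. That makes 2.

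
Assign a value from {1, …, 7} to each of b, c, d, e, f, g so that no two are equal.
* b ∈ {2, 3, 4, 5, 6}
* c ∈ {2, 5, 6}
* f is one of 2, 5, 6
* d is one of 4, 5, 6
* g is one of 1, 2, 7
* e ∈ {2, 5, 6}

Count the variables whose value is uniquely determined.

The 3 variables c, e, f are confined to {2, 5, 6}, which locks those values in; drop them from b, d, g.
d has just one choice, so d = 4. Eliminate 4 elsewhere: b.
b has just one choice, so b = 3.
Determined: b=3, d=4. The other variables each still have more than one consistent value. That makes 2.

2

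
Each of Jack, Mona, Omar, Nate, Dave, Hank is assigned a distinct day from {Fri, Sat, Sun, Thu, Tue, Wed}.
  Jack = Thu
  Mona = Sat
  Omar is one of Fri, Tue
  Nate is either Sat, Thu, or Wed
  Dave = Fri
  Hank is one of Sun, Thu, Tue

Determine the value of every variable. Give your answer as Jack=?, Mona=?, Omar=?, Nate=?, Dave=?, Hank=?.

Jack=Thu, Mona=Sat, Omar=Tue, Nate=Wed, Dave=Fri, Hank=Sun

Jack has just one choice, so Jack = Thu. Eliminate Thu elsewhere: Nate, Hank.
Mona's domain is down to {Sat}, so Mona = Sat. So Nate can't be Sat.
That leaves Nate = Wed.
Dave's domain is down to {Fri}, so Dave = Fri. Strike Fri from Omar.
That leaves Omar = Tue. So Hank can't be Tue.
Hank has just one choice, so Hank = Sun.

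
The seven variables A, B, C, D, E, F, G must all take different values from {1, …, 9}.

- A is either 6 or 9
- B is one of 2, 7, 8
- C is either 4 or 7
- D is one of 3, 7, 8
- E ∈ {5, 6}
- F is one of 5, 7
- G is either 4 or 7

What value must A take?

C and G between them cover only {4, 7} — a naked pair. Remove those values from B, D, F.
F must be 5 (only option left). Strike 5 from E.
E has just one choice, so E = 6. Strike 6 from A.
So A = 9.

9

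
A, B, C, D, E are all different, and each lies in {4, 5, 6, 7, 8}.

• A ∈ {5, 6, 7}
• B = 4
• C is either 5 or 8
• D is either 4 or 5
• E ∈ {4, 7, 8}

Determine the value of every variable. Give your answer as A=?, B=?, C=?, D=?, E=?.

A=6, B=4, C=8, D=5, E=7

B has just one choice, so B = 4. Eliminate 4 elsewhere: D, E.
D must be 5 (only option left). So A, C can't be 5.
C has just one choice, so C = 8. Eliminate 8 elsewhere: E.
E has just one choice, so E = 7. Remove 7 from A.
A must be 6 (only option left).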